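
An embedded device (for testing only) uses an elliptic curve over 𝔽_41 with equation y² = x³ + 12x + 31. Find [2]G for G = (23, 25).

(36, 16)

tangent at (23, 25): λ = (3·23² + 12)/(2·25) ≡ 0/9. 9⁻¹ ≡ 32 (mod 41), so λ ≡ 0·32 ≡ 0.
  x = λ² - 23 - 23 = 0 - 46 ≡ 36; y = λ·(23 - 36) - 25 ≡ 16. → (36, 16)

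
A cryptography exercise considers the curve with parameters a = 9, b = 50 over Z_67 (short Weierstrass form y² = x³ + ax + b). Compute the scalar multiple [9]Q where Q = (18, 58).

Repeated addition: build up to 9Q.
2Q: tangent at (18, 58): λ = (3·18² + 9)/(2·58) ≡ 43/49. 49⁻¹ ≡ 26 (mod 67), so λ ≡ 43·26 ≡ 46.
  x = λ² - 18 - 18 = 2116 - 36 ≡ 3; y = λ·(18 - 3) - 58 ≡ 29. → (3, 29)
3Q: (3, 29) + (18, 58). λ = (58 - 29)/(18 - 3) ≡ 29/15 mod 67. 15⁻¹ ≡ 9 (mod 67) since 15·9 = 135 ≡ 1, so λ ≡ 60.
  x = λ² - 3 - 18 = 3600 - 21 ≡ 28; y = λ·(3 - 28) - 29 ≡ 12. → (28, 12)
4Q: (28, 12) + (18, 58). λ = (58 - 12)/(18 - 28) ≡ 46/57 mod 67. 57⁻¹ ≡ 20 (mod 67), so λ ≡ 49.
  x = λ² - 28 - 18 = 2401 - 46 ≡ 10; y = λ·(28 - 10) - 12 ≡ 66. → (10, 66)
5Q: (10, 66) + (18, 58). λ = (58 - 66)/(18 - 10) ≡ 59/8 mod 67. 8⁻¹ ≡ 42 (mod 67), so λ ≡ 66.
  x = λ² - 10 - 18 = 4356 - 28 ≡ 40; y = λ·(10 - 40) - 66 ≡ 31. → (40, 31)
6Q: (40, 31) + (18, 58). λ = (58 - 31)/(18 - 40) ≡ 27/45 mod 67. 45⁻¹ ≡ 3 (mod 67), so λ ≡ 14.
  x = λ² - 40 - 18 = 196 - 58 ≡ 4; y = λ·(40 - 4) - 31 ≡ 4. → (4, 4)
7Q: (4, 4) + (18, 58). λ = (58 - 4)/(18 - 4) ≡ 54/14 mod 67. 14⁻¹ ≡ 24 (mod 67), so λ ≡ 23.
  x = λ² - 4 - 18 = 529 - 22 ≡ 38; y = λ·(4 - 38) - 4 ≡ 18. → (38, 18)
8Q: (38, 18) + (18, 58). λ = (58 - 18)/(18 - 38) ≡ 40/47 mod 67. 47⁻¹ ≡ 10 (mod 67) since 47·10 = 470 ≡ 1, so λ ≡ 65.
  x = λ² - 38 - 18 = 4225 - 56 ≡ 15; y = λ·(38 - 15) - 18 ≡ 3. → (15, 3)
9Q: (15, 3) + (18, 58). λ = (58 - 3)/(18 - 15) ≡ 55/3 mod 67. 3⁻¹ ≡ 45 (mod 67), so λ ≡ 63.
  x = λ² - 15 - 18 = 3969 - 33 ≡ 50; y = λ·(15 - 50) - 3 ≡ 3. → (50, 3)

(50, 3)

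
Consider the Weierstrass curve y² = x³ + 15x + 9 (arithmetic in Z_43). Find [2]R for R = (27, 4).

(42, 6)

tangent at (27, 4): λ = (3·27² + 15)/(2·4) ≡ 9/8. 8⁻¹ ≡ 27 (mod 43) since 8·27 = 216 ≡ 1, so λ ≡ 9·27 ≡ 28.
  x = λ² - 27 - 27 = 784 - 54 ≡ 42; y = λ·(27 - 42) - 4 ≡ 6. → (42, 6)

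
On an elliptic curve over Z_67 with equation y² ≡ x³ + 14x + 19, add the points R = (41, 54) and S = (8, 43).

(33, 38)

(41, 54) + (8, 43). λ = (43 - 54)/(8 - 41) ≡ 56/34 mod 67. 34⁻¹ ≡ 2 (mod 67), so λ ≡ 45.
  x = λ² - 41 - 8 = 2025 - 49 ≡ 33; y = λ·(41 - 33) - 54 ≡ 38. → (33, 38)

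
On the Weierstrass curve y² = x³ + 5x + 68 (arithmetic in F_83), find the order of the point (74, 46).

5

2P: tangent at (74, 46): λ = (3·74² + 5)/(2·46) ≡ 82/9. 9⁻¹ ≡ 37 (mod 83), so λ ≡ 82·37 ≡ 46.
  x = λ² - 74 - 74 = 2116 - 148 ≡ 59; y = λ·(74 - 59) - 46 ≡ 63. → (59, 63)
3P: (59, 63) + (74, 46). λ = (46 - 63)/(74 - 59) ≡ 66/15 mod 83. 15⁻¹ ≡ 72 (mod 83) since 15·72 = 1080 ≡ 1, so λ ≡ 21.
  x = λ² - 59 - 74 = 441 - 133 ≡ 59; y = λ·(59 - 59) - 63 ≡ 20. → (59, 20)
4P: (59, 20) + (74, 46). λ = (46 - 20)/(74 - 59) ≡ 26/15 mod 83. 15⁻¹ ≡ 72 (mod 83), so λ ≡ 46.
  x = λ² - 59 - 74 = 2116 - 133 ≡ 74; y = λ·(59 - 74) - 20 ≡ 37. → (74, 37)
5P: (74, 37) + (74, 46): same x and y₁ ≡ -y₂, so the sum is 𝒪.
5P = 𝒪, so the order is 5.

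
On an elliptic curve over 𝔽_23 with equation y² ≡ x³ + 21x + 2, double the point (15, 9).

tangent at (15, 9): λ = (3·15² + 21)/(2·9) ≡ 6/18. 18⁻¹ ≡ 9 (mod 23) since 18·9 = 162 ≡ 1, so λ ≡ 6·9 ≡ 8.
  x = λ² - 15 - 15 = 64 - 30 ≡ 11; y = λ·(15 - 11) - 9 ≡ 0. → (11, 0)

(11, 0)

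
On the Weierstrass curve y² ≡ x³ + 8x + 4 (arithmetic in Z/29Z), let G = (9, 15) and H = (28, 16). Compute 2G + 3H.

First 2G:
Repeated addition: build up to 2G.
2G: tangent at (9, 15): λ = (3·9² + 8)/(2·15) ≡ 19/1. 1⁻¹ ≡ 1 (mod 29), so λ ≡ 19·1 ≡ 19.
  x = λ² - 9 - 9 = 361 - 18 ≡ 24; y = λ·(9 - 24) - 15 ≡ 19. → (24, 19)
2G = (24, 19).
Next 3H:
Repeated addition: build up to 3H.
2H: tangent at (28, 16): λ = (3·28² + 8)/(2·16) ≡ 11/3. 3⁻¹ ≡ 10 (mod 29), so λ ≡ 11·10 ≡ 23.
  x = λ² - 28 - 28 = 529 - 56 ≡ 9; y = λ·(28 - 9) - 16 ≡ 15. → (9, 15)
3H: (9, 15) + (28, 16). λ = (16 - 15)/(28 - 9) ≡ 1/19 mod 29. 19⁻¹ ≡ 26 (mod 29), so λ ≡ 26.
  x = λ² - 9 - 28 = 676 - 37 ≡ 1; y = λ·(9 - 1) - 15 ≡ 19. → (1, 19)
3H = (1, 19).
Finally 2G + 3H:
(24, 19) + (1, 19). λ = (19 - 19)/(1 - 24) ≡ 0/6 mod 29. 6⁻¹ ≡ 5 (mod 29), so λ ≡ 0.
  x = λ² - 24 - 1 = 0 - 25 ≡ 4; y = λ·(24 - 4) - 19 ≡ 10. → (4, 10)

(4, 10)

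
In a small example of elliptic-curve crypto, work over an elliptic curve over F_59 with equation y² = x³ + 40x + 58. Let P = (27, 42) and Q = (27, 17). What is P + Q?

O

The two points share x = 27 and their y-coordinates satisfy 42 + 17 ≡ 0 (mod 59), so they are inverses. Their sum is ∞.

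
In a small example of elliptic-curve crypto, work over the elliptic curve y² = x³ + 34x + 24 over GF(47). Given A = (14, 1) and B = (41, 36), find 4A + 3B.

(2, 10)

First 4A:
Double-and-add on 4 = (100)₂. Start with A = (14, 1) for the leading 1-bit.
double: tangent at (14, 1): λ = (3·14² + 34)/(2·1) ≡ 11/2. 2⁻¹ ≡ 24 (mod 47) since 2·24 = 48 ≡ 1, so λ ≡ 11·24 ≡ 29.
  x = λ² - 14 - 14 = 841 - 28 ≡ 14; y = λ·(14 - 14) - 1 ≡ 46. → (14, 46)
double: tangent at (14, 46): λ = (3·14² + 34)/(2·46) ≡ 11/45. 45⁻¹ ≡ 23 (mod 47) since 45·23 = 1035 ≡ 1, so λ ≡ 11·23 ≡ 18.
  x = λ² - 14 - 14 = 324 - 28 ≡ 14; y = λ·(14 - 14) - 46 ≡ 1. → (14, 1)
4A = (14, 1).
Next 3B:
Repeated addition: build up to 3B.
2B: tangent at (41, 36): λ = (3·41² + 34)/(2·36) ≡ 1/25. 25⁻¹ ≡ 32 (mod 47), so λ ≡ 1·32 ≡ 32.
  x = λ² - 41 - 41 = 1024 - 82 ≡ 2; y = λ·(41 - 2) - 36 ≡ 37. → (2, 37)
3B: (2, 37) + (41, 36). λ = (36 - 37)/(41 - 2) ≡ 46/39 mod 47. 39⁻¹ ≡ 41 (mod 47) since 39·41 = 1599 ≡ 1, so λ ≡ 6.
  x = λ² - 2 - 41 = 36 - 43 ≡ 40; y = λ·(2 - 40) - 37 ≡ 17. → (40, 17)
3B = (40, 17).
Finally 4A + 3B:
(14, 1) + (40, 17). λ = (17 - 1)/(40 - 14) ≡ 16/26 mod 47. 26⁻¹ ≡ 38 (mod 47) since 26·38 = 988 ≡ 1, so λ ≡ 44.
  x = λ² - 14 - 40 = 1936 - 54 ≡ 2; y = λ·(14 - 2) - 1 ≡ 10. → (2, 10)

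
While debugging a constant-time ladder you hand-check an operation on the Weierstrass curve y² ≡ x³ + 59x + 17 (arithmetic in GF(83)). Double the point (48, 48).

tangent at (48, 48): λ = (3·48² + 59)/(2·48) ≡ 82/13. 13⁻¹ ≡ 32 (mod 83), so λ ≡ 82·32 ≡ 51.
  x = λ² - 48 - 48 = 2601 - 96 ≡ 15; y = λ·(48 - 15) - 48 ≡ 58. → (15, 58)

(15, 58)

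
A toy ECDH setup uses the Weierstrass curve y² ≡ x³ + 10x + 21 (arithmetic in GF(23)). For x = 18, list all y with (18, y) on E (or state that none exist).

none

x³ + 10x + 21 = 6033 ≡ 7 (mod 23).
7 is a non-residue mod 23; no y exists.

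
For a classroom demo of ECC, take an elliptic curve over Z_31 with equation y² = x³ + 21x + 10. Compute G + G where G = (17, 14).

tangent at (17, 14): λ = (3·17² + 21)/(2·14) ≡ 20/28. 28⁻¹ ≡ 10 (mod 31), so λ ≡ 20·10 ≡ 14.
  x = λ² - 17 - 17 = 196 - 34 ≡ 7; y = λ·(17 - 7) - 14 ≡ 2. → (7, 2)

(7, 2)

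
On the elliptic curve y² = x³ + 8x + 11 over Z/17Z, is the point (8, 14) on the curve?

y² = 14² ≡ 9; x³ + 8x + 11 = 587 ≡ 9 (mod 17). 9 = 9.

yes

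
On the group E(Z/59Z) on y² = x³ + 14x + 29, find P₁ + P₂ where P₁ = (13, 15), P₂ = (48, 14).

(19, 29)

(13, 15) + (48, 14). λ = (14 - 15)/(48 - 13) ≡ 58/35 mod 59. 35⁻¹ ≡ 27 (mod 59), so λ ≡ 32.
  x = λ² - 13 - 48 = 1024 - 61 ≡ 19; y = λ·(13 - 19) - 15 ≡ 29. → (19, 29)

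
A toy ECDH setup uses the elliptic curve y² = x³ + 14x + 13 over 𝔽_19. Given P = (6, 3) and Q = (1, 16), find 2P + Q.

First 2P:
Repeated addition: build up to 2P.
2P: tangent at (6, 3): λ = (3·6² + 14)/(2·3) ≡ 8/6. 6⁻¹ ≡ 16 (mod 19), so λ ≡ 8·16 ≡ 14.
  x = λ² - 6 - 6 = 196 - 12 ≡ 13; y = λ·(6 - 13) - 3 ≡ 13. → (13, 13)
2P = (13, 13).
Finally 2P + Q:
(13, 13) + (1, 16). λ = (16 - 13)/(1 - 13) ≡ 3/7 mod 19. 7⁻¹ ≡ 11 (mod 19) since 7·11 = 77 ≡ 1, so λ ≡ 14.
  x = λ² - 13 - 1 = 196 - 14 ≡ 11; y = λ·(13 - 11) - 13 ≡ 15. → (11, 15)

(11, 15)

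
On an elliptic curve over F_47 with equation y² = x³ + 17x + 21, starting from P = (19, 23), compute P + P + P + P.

(14, 29)

Repeated addition: build up to 4P.
2P: tangent at (19, 23): λ = (3·19² + 17)/(2·23) ≡ 19/46. 46⁻¹ ≡ 46 (mod 47) since 46·46 = 2116 ≡ 1, so λ ≡ 19·46 ≡ 28.
  x = λ² - 19 - 19 = 784 - 38 ≡ 41; y = λ·(19 - 41) - 23 ≡ 19. → (41, 19)
3P: (41, 19) + (19, 23). λ = (23 - 19)/(19 - 41) ≡ 4/25 mod 47. 25⁻¹ ≡ 32 (mod 47), so λ ≡ 34.
  x = λ² - 41 - 19 = 1156 - 60 ≡ 15; y = λ·(41 - 15) - 19 ≡ 19. → (15, 19)
4P: (15, 19) + (19, 23). λ = (23 - 19)/(19 - 15) ≡ 4/4 mod 47. 4⁻¹ ≡ 12 (mod 47), so λ ≡ 1.
  x = λ² - 15 - 19 = 1 - 34 ≡ 14; y = λ·(15 - 14) - 19 ≡ 29. → (14, 29)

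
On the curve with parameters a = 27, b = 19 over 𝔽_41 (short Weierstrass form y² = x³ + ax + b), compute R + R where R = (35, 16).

(32, 21)

tangent at (35, 16): λ = (3·35² + 27)/(2·16) ≡ 12/32. 32⁻¹ ≡ 9 (mod 41), so λ ≡ 12·9 ≡ 26.
  x = λ² - 35 - 35 = 676 - 70 ≡ 32; y = λ·(35 - 32) - 16 ≡ 21. → (32, 21)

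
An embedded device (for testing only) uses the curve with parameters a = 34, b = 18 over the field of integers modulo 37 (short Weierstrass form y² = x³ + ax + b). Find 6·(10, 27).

Write P = (10, 27).
Double-and-add on 6 = (110)₂. Start with P = (10, 27) for the leading 1-bit.
double: tangent at (10, 27): λ = (3·10² + 34)/(2·27) ≡ 1/17. 17⁻¹ ≡ 24 (mod 37) since 17·24 = 408 ≡ 1, so λ ≡ 1·24 ≡ 24.
  x = λ² - 10 - 10 = 576 - 20 ≡ 1; y = λ·(10 - 1) - 27 ≡ 4. → (1, 4)
add P: (1, 4) + (10, 27). λ = (27 - 4)/(10 - 1) ≡ 23/9 mod 37. 9⁻¹ ≡ 33 (mod 37), so λ ≡ 19.
  x = λ² - 1 - 10 = 361 - 11 ≡ 17; y = λ·(1 - 17) - 4 ≡ 25. → (17, 25)
double: tangent at (17, 25): λ = (3·17² + 34)/(2·25) ≡ 13/13. 13⁻¹ ≡ 20 (mod 37), so λ ≡ 13·20 ≡ 1.
  x = λ² - 17 - 17 = 1 - 34 ≡ 4; y = λ·(17 - 4) - 25 ≡ 25. → (4, 25)

(4, 25)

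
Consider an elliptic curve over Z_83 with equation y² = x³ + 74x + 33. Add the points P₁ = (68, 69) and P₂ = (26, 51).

(40, 26)

(68, 69) + (26, 51). λ = (51 - 69)/(26 - 68) ≡ 65/41 mod 83. 41⁻¹ ≡ 81 (mod 83) since 41·81 = 3321 ≡ 1, so λ ≡ 36.
  x = λ² - 68 - 26 = 1296 - 94 ≡ 40; y = λ·(68 - 40) - 69 ≡ 26. → (40, 26)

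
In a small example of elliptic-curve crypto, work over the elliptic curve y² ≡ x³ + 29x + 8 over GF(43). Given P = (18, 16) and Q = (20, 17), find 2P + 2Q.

(21, 26)

First 2P:
Repeated addition: build up to 2P.
2P: tangent at (18, 16): λ = (3·18² + 29)/(2·16) ≡ 12/32. 32⁻¹ ≡ 39 (mod 43) since 32·39 = 1248 ≡ 1, so λ ≡ 12·39 ≡ 38.
  x = λ² - 18 - 18 = 1444 - 36 ≡ 32; y = λ·(18 - 32) - 16 ≡ 11. → (32, 11)
2P = (32, 11).
Next 2Q:
Repeated addition: build up to 2Q.
2Q: tangent at (20, 17): λ = (3·20² + 29)/(2·17) ≡ 25/34. 34⁻¹ ≡ 19 (mod 43) since 34·19 = 646 ≡ 1, so λ ≡ 25·19 ≡ 2.
  x = λ² - 20 - 20 = 4 - 40 ≡ 7; y = λ·(20 - 7) - 17 ≡ 9. → (7, 9)
2Q = (7, 9).
Finally 2P + 2Q:
(32, 11) + (7, 9). λ = (9 - 11)/(7 - 32) ≡ 41/18 mod 43. 18⁻¹ ≡ 12 (mod 43) since 18·12 = 216 ≡ 1, so λ ≡ 19.
  x = λ² - 32 - 7 = 361 - 39 ≡ 21; y = λ·(32 - 21) - 11 ≡ 26. → (21, 26)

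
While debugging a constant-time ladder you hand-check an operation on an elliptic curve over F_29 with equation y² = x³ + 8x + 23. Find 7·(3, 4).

(26, 1)

Write P = (3, 4).
Repeated addition: build up to 7P.
2P: tangent at (3, 4): λ = (3·3² + 8)/(2·4) ≡ 6/8. 8⁻¹ ≡ 11 (mod 29) since 8·11 = 88 ≡ 1, so λ ≡ 6·11 ≡ 8.
  x = λ² - 3 - 3 = 64 - 6 ≡ 0; y = λ·(3 - 0) - 4 ≡ 20. → (0, 20)
3P: (0, 20) + (3, 4). λ = (4 - 20)/(3 - 0) ≡ 13/3 mod 29. 3⁻¹ ≡ 10 (mod 29) since 3·10 = 30 ≡ 1, so λ ≡ 14.
  x = λ² - 0 - 3 = 196 - 3 ≡ 19; y = λ·(0 - 19) - 20 ≡ 4. → (19, 4)
4P: (19, 4) + (3, 4). λ = (4 - 4)/(3 - 19) ≡ 0/13 mod 29. 13⁻¹ ≡ 9 (mod 29), so λ ≡ 0.
  x = λ² - 19 - 3 = 0 - 22 ≡ 7; y = λ·(19 - 7) - 4 ≡ 25. → (7, 25)
5P: (7, 25) + (3, 4). λ = (4 - 25)/(3 - 7) ≡ 8/25 mod 29. 25⁻¹ ≡ 7 (mod 29) since 25·7 = 175 ≡ 1, so λ ≡ 27.
  x = λ² - 7 - 3 = 729 - 10 ≡ 23; y = λ·(7 - 23) - 25 ≡ 7. → (23, 7)
6P: (23, 7) + (3, 4). λ = (4 - 7)/(3 - 23) ≡ 26/9 mod 29. 9⁻¹ ≡ 13 (mod 29), so λ ≡ 19.
  x = λ² - 23 - 3 = 361 - 26 ≡ 16; y = λ·(23 - 16) - 7 ≡ 10. → (16, 10)
7P: (16, 10) + (3, 4). λ = (4 - 10)/(3 - 16) ≡ 23/16 mod 29. 16⁻¹ ≡ 20 (mod 29) since 16·20 = 320 ≡ 1, so λ ≡ 25.
  x = λ² - 16 - 3 = 625 - 19 ≡ 26; y = λ·(16 - 26) - 10 ≡ 1. → (26, 1)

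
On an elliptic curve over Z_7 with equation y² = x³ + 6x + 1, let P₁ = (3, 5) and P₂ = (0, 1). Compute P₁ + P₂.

(3, 5) + (0, 1). λ = (1 - 5)/(0 - 3) ≡ 3/4 mod 7. 4⁻¹ ≡ 2 (mod 7), so λ ≡ 6.
  x = λ² - 3 - 0 = 36 - 3 ≡ 5; y = λ·(3 - 5) - 5 ≡ 4. → (5, 4)

(5, 4)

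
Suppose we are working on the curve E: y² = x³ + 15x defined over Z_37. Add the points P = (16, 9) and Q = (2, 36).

(16, 9) + (2, 36). λ = (36 - 9)/(2 - 16) ≡ 27/23 mod 37. 23⁻¹ ≡ 29 (mod 37), so λ ≡ 6.
  x = λ² - 16 - 2 = 36 - 18 ≡ 18; y = λ·(16 - 18) - 9 ≡ 16. → (18, 16)

(18, 16)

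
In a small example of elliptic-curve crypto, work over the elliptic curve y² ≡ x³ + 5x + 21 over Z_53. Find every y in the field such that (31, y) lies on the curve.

x³ + 5x + 21 = 29967 ≡ 22 (mod 53).
22 is a non-residue mod 53; no y exists.

none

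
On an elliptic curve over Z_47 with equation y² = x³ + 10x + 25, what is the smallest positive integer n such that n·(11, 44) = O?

6

2P: tangent at (11, 44): λ = (3·11² + 10)/(2·44) ≡ 44/41. 41⁻¹ ≡ 39 (mod 47) since 41·39 = 1599 ≡ 1, so λ ≡ 44·39 ≡ 24.
  x = λ² - 11 - 11 = 576 - 22 ≡ 37; y = λ·(11 - 37) - 44 ≡ 37. → (37, 37)
3P: (37, 37) + (11, 44). λ = (44 - 37)/(11 - 37) ≡ 7/21 mod 47. 21⁻¹ ≡ 9 (mod 47) since 21·9 = 189 ≡ 1, so λ ≡ 16.
  x = λ² - 37 - 11 = 256 - 48 ≡ 20; y = λ·(37 - 20) - 37 ≡ 0. → (20, 0)
4P: (20, 0) + (11, 44). λ = (44 - 0)/(11 - 20) ≡ 44/38 mod 47. 38⁻¹ ≡ 26 (mod 47), so λ ≡ 16.
  x = λ² - 20 - 11 = 256 - 31 ≡ 37; y = λ·(20 - 37) - 0 ≡ 10. → (37, 10)
5P: (37, 10) + (11, 44). λ = (44 - 10)/(11 - 37) ≡ 34/21 mod 47. 21⁻¹ ≡ 9 (mod 47), so λ ≡ 24.
  x = λ² - 37 - 11 = 576 - 48 ≡ 11; y = λ·(37 - 11) - 10 ≡ 3. → (11, 3)
6P: (11, 3) + (11, 44): same x and y₁ ≡ -y₂, so the sum is O.
6P = O, so the order is 6.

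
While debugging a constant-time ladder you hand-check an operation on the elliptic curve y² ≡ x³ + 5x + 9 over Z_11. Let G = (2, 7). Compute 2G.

tangent at (2, 7): λ = (3·2² + 5)/(2·7) ≡ 6/3. 3⁻¹ ≡ 4 (mod 11), so λ ≡ 6·4 ≡ 2.
  x = λ² - 2 - 2 = 4 - 4 ≡ 0; y = λ·(2 - 0) - 7 ≡ 8. → (0, 8)

(0, 8)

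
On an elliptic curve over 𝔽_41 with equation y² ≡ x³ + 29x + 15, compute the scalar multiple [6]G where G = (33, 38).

(37, 9)

Double-and-add on 6 = (110)₂. Start with G = (33, 38) for the leading 1-bit.
double: tangent at (33, 38): λ = (3·33² + 29)/(2·38) ≡ 16/35. 35⁻¹ ≡ 34 (mod 41), so λ ≡ 16·34 ≡ 11.
  x = λ² - 33 - 33 = 121 - 66 ≡ 14; y = λ·(33 - 14) - 38 ≡ 7. → (14, 7)
add G: (14, 7) + (33, 38). λ = (38 - 7)/(33 - 14) ≡ 31/19 mod 41. 19⁻¹ ≡ 13 (mod 41), so λ ≡ 34.
  x = λ² - 14 - 33 = 1156 - 47 ≡ 2; y = λ·(14 - 2) - 7 ≡ 32. → (2, 32)
double: tangent at (2, 32): λ = (3·2² + 29)/(2·32) ≡ 0/23. 23⁻¹ ≡ 25 (mod 41), so λ ≡ 0·25 ≡ 0.
  x = λ² - 2 - 2 = 0 - 4 ≡ 37; y = λ·(2 - 37) - 32 ≡ 9. → (37, 9)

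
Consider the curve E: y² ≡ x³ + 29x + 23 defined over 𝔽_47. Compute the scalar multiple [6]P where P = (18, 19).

(45, 2)

Double-and-add on 6 = (110)₂. Start with P = (18, 19) for the leading 1-bit.
double: tangent at (18, 19): λ = (3·18² + 29)/(2·19) ≡ 14/38. 38⁻¹ ≡ 26 (mod 47) since 38·26 = 988 ≡ 1, so λ ≡ 14·26 ≡ 35.
  x = λ² - 18 - 18 = 1225 - 36 ≡ 14; y = λ·(18 - 14) - 19 ≡ 27. → (14, 27)
add P: (14, 27) + (18, 19). λ = (19 - 27)/(18 - 14) ≡ 39/4 mod 47. 4⁻¹ ≡ 12 (mod 47) since 4·12 = 48 ≡ 1, so λ ≡ 45.
  x = λ² - 14 - 18 = 2025 - 32 ≡ 19; y = λ·(14 - 19) - 27 ≡ 30. → (19, 30)
double: tangent at (19, 30): λ = (3·19² + 29)/(2·30) ≡ 31/13. 13⁻¹ ≡ 29 (mod 47) since 13·29 = 377 ≡ 1, so λ ≡ 31·29 ≡ 6.
  x = λ² - 19 - 19 = 36 - 38 ≡ 45; y = λ·(19 - 45) - 30 ≡ 2. → (45, 2)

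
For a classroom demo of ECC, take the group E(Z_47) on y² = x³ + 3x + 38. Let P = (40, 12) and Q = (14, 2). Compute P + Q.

(9, 18)

(40, 12) + (14, 2). λ = (2 - 12)/(14 - 40) ≡ 37/21 mod 47. 21⁻¹ ≡ 9 (mod 47) since 21·9 = 189 ≡ 1, so λ ≡ 4.
  x = λ² - 40 - 14 = 16 - 54 ≡ 9; y = λ·(40 - 9) - 12 ≡ 18. → (9, 18)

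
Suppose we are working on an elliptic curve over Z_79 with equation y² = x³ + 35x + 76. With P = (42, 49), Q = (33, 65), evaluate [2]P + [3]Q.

(78, 44)

First 2P:
Repeated addition: build up to 2P.
2P: tangent at (42, 49): λ = (3·42² + 35)/(2·49) ≡ 34/19. 19⁻¹ ≡ 25 (mod 79), so λ ≡ 34·25 ≡ 60.
  x = λ² - 42 - 42 = 3600 - 84 ≡ 40; y = λ·(42 - 40) - 49 ≡ 71. → (40, 71)
2P = (40, 71).
Next 3Q:
Repeated addition: build up to 3Q.
2Q: tangent at (33, 65): λ = (3·33² + 35)/(2·65) ≡ 63/51. 51⁻¹ ≡ 31 (mod 79) since 51·31 = 1581 ≡ 1, so λ ≡ 63·31 ≡ 57.
  x = λ² - 33 - 33 = 3249 - 66 ≡ 23; y = λ·(33 - 23) - 65 ≡ 31. → (23, 31)
3Q: (23, 31) + (33, 65). λ = (65 - 31)/(33 - 23) ≡ 34/10 mod 79. 10⁻¹ ≡ 8 (mod 79) since 10·8 = 80 ≡ 1, so λ ≡ 35.
  x = λ² - 23 - 33 = 1225 - 56 ≡ 63; y = λ·(23 - 63) - 31 ≡ 70. → (63, 70)
3Q = (63, 70).
Finally 2P + 3Q:
(40, 71) + (63, 70). λ = (70 - 71)/(63 - 40) ≡ 78/23 mod 79. 23⁻¹ ≡ 55 (mod 79), so λ ≡ 24.
  x = λ² - 40 - 63 = 576 - 103 ≡ 78; y = λ·(40 - 78) - 71 ≡ 44. → (78, 44)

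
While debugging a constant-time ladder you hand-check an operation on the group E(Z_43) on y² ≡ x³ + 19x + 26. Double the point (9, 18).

tangent at (9, 18): λ = (3·9² + 19)/(2·18) ≡ 4/36. 36⁻¹ ≡ 6 (mod 43) since 36·6 = 216 ≡ 1, so λ ≡ 4·6 ≡ 24.
  x = λ² - 9 - 9 = 576 - 18 ≡ 42; y = λ·(9 - 42) - 18 ≡ 7. → (42, 7)

(42, 7)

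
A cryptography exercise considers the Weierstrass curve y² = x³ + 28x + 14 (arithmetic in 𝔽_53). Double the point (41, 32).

tangent at (41, 32): λ = (3·41² + 28)/(2·32) ≡ 36/11. 11⁻¹ ≡ 29 (mod 53), so λ ≡ 36·29 ≡ 37.
  x = λ² - 41 - 41 = 1369 - 82 ≡ 15; y = λ·(41 - 15) - 32 ≡ 29. → (15, 29)

(15, 29)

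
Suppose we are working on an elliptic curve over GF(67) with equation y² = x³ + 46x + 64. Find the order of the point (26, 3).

2P: tangent at (26, 3): λ = (3·26² + 46)/(2·3) ≡ 64/6. 6⁻¹ ≡ 56 (mod 67), so λ ≡ 64·56 ≡ 33.
  x = λ² - 26 - 26 = 1089 - 52 ≡ 32; y = λ·(26 - 32) - 3 ≡ 0. → (32, 0)
3P: (32, 0) + (26, 3). λ = (3 - 0)/(26 - 32) ≡ 3/61 mod 67. 61⁻¹ ≡ 11 (mod 67), so λ ≡ 33.
  x = λ² - 32 - 26 = 1089 - 58 ≡ 26; y = λ·(32 - 26) - 0 ≡ 64. → (26, 64)
4P: (26, 64) + (26, 3): same x and y₁ ≡ -y₂, so the sum is O.
4P = O, so the order is 4.

4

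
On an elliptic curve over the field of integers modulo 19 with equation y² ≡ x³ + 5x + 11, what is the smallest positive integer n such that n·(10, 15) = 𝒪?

2P: tangent at (10, 15): λ = (3·10² + 5)/(2·15) ≡ 1/11. 11⁻¹ ≡ 7 (mod 19), so λ ≡ 1·7 ≡ 7.
  x = λ² - 10 - 10 = 49 - 20 ≡ 10; y = λ·(10 - 10) - 15 ≡ 4. → (10, 4)
3P: (10, 4) + (10, 15): same x and y₁ ≡ -y₂, so the sum is 𝒪.
3P = 𝒪, so the order is 3.

3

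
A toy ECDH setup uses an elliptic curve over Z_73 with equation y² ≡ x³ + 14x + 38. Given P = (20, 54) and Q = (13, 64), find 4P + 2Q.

(31, 25)

First 4P:
Double-and-add on 4 = (100)₂. Start with P = (20, 54) for the leading 1-bit.
double: tangent at (20, 54): λ = (3·20² + 14)/(2·54) ≡ 46/35. 35⁻¹ ≡ 48 (mod 73), so λ ≡ 46·48 ≡ 18.
  x = λ² - 20 - 20 = 324 - 40 ≡ 65; y = λ·(20 - 65) - 54 ≡ 12. → (65, 12)
double: tangent at (65, 12): λ = (3·65² + 14)/(2·12) ≡ 60/24. 24⁻¹ ≡ 70 (mod 73), so λ ≡ 60·70 ≡ 39.
  x = λ² - 65 - 65 = 1521 - 130 ≡ 4; y = λ·(65 - 4) - 12 ≡ 31. → (4, 31)
4P = (4, 31).
Next 2Q:
Repeated addition: build up to 2Q.
2Q: tangent at (13, 64): λ = (3·13² + 14)/(2·64) ≡ 10/55. 55⁻¹ ≡ 4 (mod 73) since 55·4 = 220 ≡ 1, so λ ≡ 10·4 ≡ 40.
  x = λ² - 13 - 13 = 1600 - 26 ≡ 41; y = λ·(13 - 41) - 64 ≡ 57. → (41, 57)
2Q = (41, 57).
Finally 4P + 2Q:
(4, 31) + (41, 57). λ = (57 - 31)/(41 - 4) ≡ 26/37 mod 73. 37⁻¹ ≡ 2 (mod 73), so λ ≡ 52.
  x = λ² - 4 - 41 = 2704 - 45 ≡ 31; y = λ·(4 - 31) - 31 ≡ 25. → (31, 25)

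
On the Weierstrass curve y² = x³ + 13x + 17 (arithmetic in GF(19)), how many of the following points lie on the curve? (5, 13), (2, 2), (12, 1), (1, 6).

(5, 13): 13² ≡ 17, rhs ≡ 17 → on.
(2, 2): 2² ≡ 4, rhs ≡ 13 → off.
(12, 1): 1² ≡ 1, rhs ≡ 1 → on.
(1, 6): 6² ≡ 17, rhs ≡ 12 → off.

2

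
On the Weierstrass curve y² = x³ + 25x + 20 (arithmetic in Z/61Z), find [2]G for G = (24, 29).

tangent at (24, 29): λ = (3·24² + 25)/(2·29) ≡ 45/58. 58⁻¹ ≡ 20 (mod 61), so λ ≡ 45·20 ≡ 46.
  x = λ² - 24 - 24 = 2116 - 48 ≡ 55; y = λ·(24 - 55) - 29 ≡ 9. → (55, 9)

(55, 9)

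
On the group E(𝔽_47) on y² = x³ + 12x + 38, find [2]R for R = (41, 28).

tangent at (41, 28): λ = (3·41² + 12)/(2·28) ≡ 26/9. 9⁻¹ ≡ 21 (mod 47), so λ ≡ 26·21 ≡ 29.
  x = λ² - 41 - 41 = 841 - 82 ≡ 7; y = λ·(41 - 7) - 28 ≡ 18. → (7, 18)

(7, 18)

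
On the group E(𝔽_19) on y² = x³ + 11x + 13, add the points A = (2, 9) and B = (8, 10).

(18, 1)

(2, 9) + (8, 10). λ = (10 - 9)/(8 - 2) ≡ 1/6 mod 19. 6⁻¹ ≡ 16 (mod 19) since 6·16 = 96 ≡ 1, so λ ≡ 16.
  x = λ² - 2 - 8 = 256 - 10 ≡ 18; y = λ·(2 - 18) - 9 ≡ 1. → (18, 1)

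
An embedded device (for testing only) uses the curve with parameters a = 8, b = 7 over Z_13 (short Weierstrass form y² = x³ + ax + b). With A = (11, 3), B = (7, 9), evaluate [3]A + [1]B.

First 3A:
Repeated addition: build up to 3A.
2A: tangent at (11, 3): λ = (3·11² + 8)/(2·3) ≡ 7/6. 6⁻¹ ≡ 11 (mod 13) since 6·11 = 66 ≡ 1, so λ ≡ 7·11 ≡ 12.
  x = λ² - 11 - 11 = 144 - 22 ≡ 5; y = λ·(11 - 5) - 3 ≡ 4. → (5, 4)
3A: (5, 4) + (11, 3). λ = (3 - 4)/(11 - 5) ≡ 12/6 mod 13. 6⁻¹ ≡ 11 (mod 13) since 6·11 = 66 ≡ 1, so λ ≡ 2.
  x = λ² - 5 - 11 = 4 - 16 ≡ 1; y = λ·(5 - 1) - 4 ≡ 4. → (1, 4)
3A = (1, 4).
Finally 3A + B:
(1, 4) + (7, 9). λ = (9 - 4)/(7 - 1) ≡ 5/6 mod 13. 6⁻¹ ≡ 11 (mod 13), so λ ≡ 3.
  x = λ² - 1 - 7 = 9 - 8 ≡ 1; y = λ·(1 - 1) - 4 ≡ 9. → (1, 9)

(1, 9)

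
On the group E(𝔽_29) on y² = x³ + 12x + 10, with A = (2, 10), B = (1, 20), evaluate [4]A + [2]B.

First 4A:
Repeated addition: build up to 4A.
2A: tangent at (2, 10): λ = (3·2² + 12)/(2·10) ≡ 24/20. 20⁻¹ ≡ 16 (mod 29) since 20·16 = 320 ≡ 1, so λ ≡ 24·16 ≡ 7.
  x = λ² - 2 - 2 = 49 - 4 ≡ 16; y = λ·(2 - 16) - 10 ≡ 8. → (16, 8)
3A: (16, 8) + (2, 10). λ = (10 - 8)/(2 - 16) ≡ 2/15 mod 29. 15⁻¹ ≡ 2 (mod 29), so λ ≡ 4.
  x = λ² - 16 - 2 = 16 - 18 ≡ 27; y = λ·(16 - 27) - 8 ≡ 6. → (27, 6)
4A: (27, 6) + (2, 10). λ = (10 - 6)/(2 - 27) ≡ 4/4 mod 29. 4⁻¹ ≡ 22 (mod 29), so λ ≡ 1.
  x = λ² - 27 - 2 = 1 - 29 ≡ 1; y = λ·(27 - 1) - 6 ≡ 20. → (1, 20)
4A = (1, 20).
Next 2B:
Repeated addition: build up to 2B.
2B: tangent at (1, 20): λ = (3·1² + 12)/(2·20) ≡ 15/11. 11⁻¹ ≡ 8 (mod 29), so λ ≡ 15·8 ≡ 4.
  x = λ² - 1 - 1 = 16 - 2 ≡ 14; y = λ·(1 - 14) - 20 ≡ 15. → (14, 15)
2B = (14, 15).
Finally 4A + 2B:
(1, 20) + (14, 15). λ = (15 - 20)/(14 - 1) ≡ 24/13 mod 29. 13⁻¹ ≡ 9 (mod 29) since 13·9 = 117 ≡ 1, so λ ≡ 13.
  x = λ² - 1 - 14 = 169 - 15 ≡ 9; y = λ·(1 - 9) - 20 ≡ 21. → (9, 21)

(9, 21)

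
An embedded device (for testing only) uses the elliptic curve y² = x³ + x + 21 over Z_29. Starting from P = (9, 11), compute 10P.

Double-and-add on 10 = (1010)₂. Start with P = (9, 11) for the leading 1-bit.
double: tangent at (9, 11): λ = (3·9² + 1)/(2·11) ≡ 12/22. 22⁻¹ ≡ 4 (mod 29) since 22·4 = 88 ≡ 1, so λ ≡ 12·4 ≡ 19.
  x = λ² - 9 - 9 = 361 - 18 ≡ 24; y = λ·(9 - 24) - 11 ≡ 23. → (24, 23)
double: tangent at (24, 23): λ = (3·24² + 1)/(2·23) ≡ 18/17. 17⁻¹ ≡ 12 (mod 29) since 17·12 = 204 ≡ 1, so λ ≡ 18·12 ≡ 13.
  x = λ² - 24 - 24 = 169 - 48 ≡ 5; y = λ·(24 - 5) - 23 ≡ 21. → (5, 21)
add P: (5, 21) + (9, 11). λ = (11 - 21)/(9 - 5) ≡ 19/4 mod 29. 4⁻¹ ≡ 22 (mod 29), so λ ≡ 12.
  x = λ² - 5 - 9 = 144 - 14 ≡ 14; y = λ·(5 - 14) - 21 ≡ 16. → (14, 16)
double: tangent at (14, 16): λ = (3·14² + 1)/(2·16) ≡ 9/3. 3⁻¹ ≡ 10 (mod 29), so λ ≡ 9·10 ≡ 3.
  x = λ² - 14 - 14 = 9 - 28 ≡ 10; y = λ·(14 - 10) - 16 ≡ 25. → (10, 25)

(10, 25)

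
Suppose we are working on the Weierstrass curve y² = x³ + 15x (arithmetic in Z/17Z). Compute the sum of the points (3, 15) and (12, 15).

(2, 2)

(3, 15) + (12, 15). λ = (15 - 15)/(12 - 3) ≡ 0/9 mod 17. 9⁻¹ ≡ 2 (mod 17), so λ ≡ 0.
  x = λ² - 3 - 12 = 0 - 15 ≡ 2; y = λ·(3 - 2) - 15 ≡ 2. → (2, 2)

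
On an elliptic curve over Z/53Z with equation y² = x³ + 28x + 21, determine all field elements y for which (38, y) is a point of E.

x³ + 28x + 21 = 55957 ≡ 42 (mod 53).
Square roots of 42 mod 53: 25 and 28 (since 25² = 625 ≡ 42).

25, 28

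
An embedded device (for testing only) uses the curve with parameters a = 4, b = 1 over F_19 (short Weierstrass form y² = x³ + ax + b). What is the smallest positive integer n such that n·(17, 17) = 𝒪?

2P: tangent at (17, 17): λ = (3·17² + 4)/(2·17) ≡ 16/15. 15⁻¹ ≡ 14 (mod 19), so λ ≡ 16·14 ≡ 15.
  x = λ² - 17 - 17 = 225 - 34 ≡ 1; y = λ·(17 - 1) - 17 ≡ 14. → (1, 14)
3P: (1, 14) + (17, 17). λ = (17 - 14)/(17 - 1) ≡ 3/16 mod 19. 16⁻¹ ≡ 6 (mod 19), so λ ≡ 18.
  x = λ² - 1 - 17 = 324 - 18 ≡ 2; y = λ·(1 - 2) - 14 ≡ 6. → (2, 6)
4P: (2, 6) + (17, 17). λ = (17 - 6)/(17 - 2) ≡ 11/15 mod 19. 15⁻¹ ≡ 14 (mod 19), so λ ≡ 2.
  x = λ² - 2 - 17 = 4 - 19 ≡ 4; y = λ·(2 - 4) - 6 ≡ 9. → (4, 9)
5P: (4, 9) + (17, 17). λ = (17 - 9)/(17 - 4) ≡ 8/13 mod 19. 13⁻¹ ≡ 3 (mod 19) since 13·3 = 39 ≡ 1, so λ ≡ 5.
  x = λ² - 4 - 17 = 25 - 21 ≡ 4; y = λ·(4 - 4) - 9 ≡ 10. → (4, 10)
6P: (4, 10) + (17, 17). λ = (17 - 10)/(17 - 4) ≡ 7/13 mod 19. 13⁻¹ ≡ 3 (mod 19) since 13·3 = 39 ≡ 1, so λ ≡ 2.
  x = λ² - 4 - 17 = 4 - 21 ≡ 2; y = λ·(4 - 2) - 10 ≡ 13. → (2, 13)
7P: (2, 13) + (17, 17). λ = (17 - 13)/(17 - 2) ≡ 4/15 mod 19. 15⁻¹ ≡ 14 (mod 19), so λ ≡ 18.
  x = λ² - 2 - 17 = 324 - 19 ≡ 1; y = λ·(2 - 1) - 13 ≡ 5. → (1, 5)
8P: (1, 5) + (17, 17). λ = (17 - 5)/(17 - 1) ≡ 12/16 mod 19. 16⁻¹ ≡ 6 (mod 19), so λ ≡ 15.
  x = λ² - 1 - 17 = 225 - 18 ≡ 17; y = λ·(1 - 17) - 5 ≡ 2. → (17, 2)
9P: (17, 2) + (17, 17): same x and y₁ ≡ -y₂, so the sum is 𝒪.
9P = 𝒪, so the order is 9.

9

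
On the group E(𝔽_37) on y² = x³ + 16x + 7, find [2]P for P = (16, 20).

(31, 19)

tangent at (16, 20): λ = (3·16² + 16)/(2·20) ≡ 7/3. 3⁻¹ ≡ 25 (mod 37), so λ ≡ 7·25 ≡ 27.
  x = λ² - 16 - 16 = 729 - 32 ≡ 31; y = λ·(16 - 31) - 20 ≡ 19. → (31, 19)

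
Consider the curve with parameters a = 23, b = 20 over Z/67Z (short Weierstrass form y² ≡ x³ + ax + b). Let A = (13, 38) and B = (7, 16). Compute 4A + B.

(65, 57)

First 4A:
Double-and-add on 4 = (100)₂. Start with A = (13, 38) for the leading 1-bit.
double: tangent at (13, 38): λ = (3·13² + 23)/(2·38) ≡ 61/9. 9⁻¹ ≡ 15 (mod 67), so λ ≡ 61·15 ≡ 44.
  x = λ² - 13 - 13 = 1936 - 26 ≡ 34; y = λ·(13 - 34) - 38 ≡ 43. → (34, 43)
double: tangent at (34, 43): λ = (3·34² + 23)/(2·43) ≡ 7/19. 19⁻¹ ≡ 60 (mod 67) since 19·60 = 1140 ≡ 1, so λ ≡ 7·60 ≡ 18.
  x = λ² - 34 - 34 = 324 - 68 ≡ 55; y = λ·(34 - 55) - 43 ≡ 48. → (55, 48)
4A = (55, 48).
Finally 4A + B:
(55, 48) + (7, 16). λ = (16 - 48)/(7 - 55) ≡ 35/19 mod 67. 19⁻¹ ≡ 60 (mod 67), so λ ≡ 23.
  x = λ² - 55 - 7 = 529 - 62 ≡ 65; y = λ·(55 - 65) - 48 ≡ 57. → (65, 57)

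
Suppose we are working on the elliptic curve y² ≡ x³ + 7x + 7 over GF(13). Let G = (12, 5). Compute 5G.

(2, 4)

Double-and-add on 5 = (101)₂. Start with G = (12, 5) for the leading 1-bit.
double: tangent at (12, 5): λ = (3·12² + 7)/(2·5) ≡ 10/10. 10⁻¹ ≡ 4 (mod 13), so λ ≡ 10·4 ≡ 1.
  x = λ² - 12 - 12 = 1 - 24 ≡ 3; y = λ·(12 - 3) - 5 ≡ 4. → (3, 4)
double: tangent at (3, 4): λ = (3·3² + 7)/(2·4) ≡ 8/8. 8⁻¹ ≡ 5 (mod 13), so λ ≡ 8·5 ≡ 1.
  x = λ² - 3 - 3 = 1 - 6 ≡ 8; y = λ·(3 - 8) - 4 ≡ 4. → (8, 4)
add G: (8, 4) + (12, 5). λ = (5 - 4)/(12 - 8) ≡ 1/4 mod 13. 4⁻¹ ≡ 10 (mod 13) since 4·10 = 40 ≡ 1, so λ ≡ 10.
  x = λ² - 8 - 12 = 100 - 20 ≡ 2; y = λ·(8 - 2) - 4 ≡ 4. → (2, 4)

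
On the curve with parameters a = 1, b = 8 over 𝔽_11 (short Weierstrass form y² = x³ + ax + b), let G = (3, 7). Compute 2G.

(9, 3)

tangent at (3, 7): λ = (3·3² + 1)/(2·7) ≡ 6/3. 3⁻¹ ≡ 4 (mod 11), so λ ≡ 6·4 ≡ 2.
  x = λ² - 3 - 3 = 4 - 6 ≡ 9; y = λ·(3 - 9) - 7 ≡ 3. → (9, 3)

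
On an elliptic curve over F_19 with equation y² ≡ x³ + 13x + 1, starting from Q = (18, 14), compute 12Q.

(12, 2)

Repeated addition: build up to 12Q.
2Q: tangent at (18, 14): λ = (3·18² + 13)/(2·14) ≡ 16/9. 9⁻¹ ≡ 17 (mod 19) since 9·17 = 153 ≡ 1, so λ ≡ 16·17 ≡ 6.
  x = λ² - 18 - 18 = 36 - 36 ≡ 0; y = λ·(18 - 0) - 14 ≡ 18. → (0, 18)
3Q: (0, 18) + (18, 14). λ = (14 - 18)/(18 - 0) ≡ 15/18 mod 19. 18⁻¹ ≡ 18 (mod 19), so λ ≡ 4.
  x = λ² - 0 - 18 = 16 - 18 ≡ 17; y = λ·(0 - 17) - 18 ≡ 9. → (17, 9)
4Q: (17, 9) + (18, 14). λ = (14 - 9)/(18 - 17) ≡ 5/1 mod 19. 1⁻¹ ≡ 1 (mod 19), so λ ≡ 5.
  x = λ² - 17 - 18 = 25 - 35 ≡ 9; y = λ·(17 - 9) - 9 ≡ 12. → (9, 12)
5Q: (9, 12) + (18, 14). λ = (14 - 12)/(18 - 9) ≡ 2/9 mod 19. 9⁻¹ ≡ 17 (mod 19), so λ ≡ 15.
  x = λ² - 9 - 18 = 225 - 27 ≡ 8; y = λ·(9 - 8) - 12 ≡ 3. → (8, 3)
6Q: (8, 3) + (18, 14). λ = (14 - 3)/(18 - 8) ≡ 11/10 mod 19. 10⁻¹ ≡ 2 (mod 19), so λ ≡ 3.
  x = λ² - 8 - 18 = 9 - 26 ≡ 2; y = λ·(8 - 2) - 3 ≡ 15. → (2, 15)
7Q: (2, 15) + (18, 14). λ = (14 - 15)/(18 - 2) ≡ 18/16 mod 19. 16⁻¹ ≡ 6 (mod 19) since 16·6 = 96 ≡ 1, so λ ≡ 13.
  x = λ² - 2 - 18 = 169 - 20 ≡ 16; y = λ·(2 - 16) - 15 ≡ 12. → (16, 12)
8Q: (16, 12) + (18, 14). λ = (14 - 12)/(18 - 16) ≡ 2/2 mod 19. 2⁻¹ ≡ 10 (mod 19), so λ ≡ 1.
  x = λ² - 16 - 18 = 1 - 34 ≡ 5; y = λ·(16 - 5) - 12 ≡ 18. → (5, 18)
9Q: (5, 18) + (18, 14). λ = (14 - 18)/(18 - 5) ≡ 15/13 mod 19. 13⁻¹ ≡ 3 (mod 19), so λ ≡ 7.
  x = λ² - 5 - 18 = 49 - 23 ≡ 7; y = λ·(5 - 7) - 18 ≡ 6. → (7, 6)
10Q: (7, 6) + (18, 14). λ = (14 - 6)/(18 - 7) ≡ 8/11 mod 19. 11⁻¹ ≡ 7 (mod 19) since 11·7 = 77 ≡ 1, so λ ≡ 18.
  x = λ² - 7 - 18 = 324 - 25 ≡ 14; y = λ·(7 - 14) - 6 ≡ 1. → (14, 1)
11Q: (14, 1) + (18, 14). λ = (14 - 1)/(18 - 14) ≡ 13/4 mod 19. 4⁻¹ ≡ 5 (mod 19), so λ ≡ 8.
  x = λ² - 14 - 18 = 64 - 32 ≡ 13; y = λ·(14 - 13) - 1 ≡ 7. → (13, 7)
12Q: (13, 7) + (18, 14). λ = (14 - 7)/(18 - 13) ≡ 7/5 mod 19. 5⁻¹ ≡ 4 (mod 19), so λ ≡ 9.
  x = λ² - 13 - 18 = 81 - 31 ≡ 12; y = λ·(13 - 12) - 7 ≡ 2. → (12, 2)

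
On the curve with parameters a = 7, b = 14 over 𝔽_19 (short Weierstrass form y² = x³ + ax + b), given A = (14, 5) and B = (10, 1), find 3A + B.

(6, 5)

First 3A:
Repeated addition: build up to 3A.
2A: tangent at (14, 5): λ = (3·14² + 7)/(2·5) ≡ 6/10. 10⁻¹ ≡ 2 (mod 19), so λ ≡ 6·2 ≡ 12.
  x = λ² - 14 - 14 = 144 - 28 ≡ 2; y = λ·(14 - 2) - 5 ≡ 6. → (2, 6)
3A: (2, 6) + (14, 5). λ = (5 - 6)/(14 - 2) ≡ 18/12 mod 19. 12⁻¹ ≡ 8 (mod 19), so λ ≡ 11.
  x = λ² - 2 - 14 = 121 - 16 ≡ 10; y = λ·(2 - 10) - 6 ≡ 1. → (10, 1)
3A = (10, 1).
Finally 3A + B:
tangent at (10, 1): λ = (3·10² + 7)/(2·1) ≡ 3/2. 2⁻¹ ≡ 10 (mod 19), so λ ≡ 3·10 ≡ 11.
  x = λ² - 10 - 10 = 121 - 20 ≡ 6; y = λ·(10 - 6) - 1 ≡ 5. → (6, 5)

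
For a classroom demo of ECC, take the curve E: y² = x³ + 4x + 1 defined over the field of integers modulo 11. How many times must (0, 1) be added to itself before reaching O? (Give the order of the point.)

9

2P: tangent at (0, 1): λ = (3·0² + 4)/(2·1) ≡ 4/2. 2⁻¹ ≡ 6 (mod 11) since 2·6 = 12 ≡ 1, so λ ≡ 4·6 ≡ 2.
  x = λ² - 0 - 0 = 4 - 0 ≡ 4; y = λ·(0 - 4) - 1 ≡ 2. → (4, 2)
3P: (4, 2) + (0, 1). λ = (1 - 2)/(0 - 4) ≡ 10/7 mod 11. 7⁻¹ ≡ 8 (mod 11), so λ ≡ 3.
  x = λ² - 4 - 0 = 9 - 4 ≡ 5; y = λ·(4 - 5) - 2 ≡ 6. → (5, 6)
4P: (5, 6) + (0, 1). λ = (1 - 6)/(0 - 5) ≡ 6/6 mod 11. 6⁻¹ ≡ 2 (mod 11) since 6·2 = 12 ≡ 1, so λ ≡ 1.
  x = λ² - 5 - 0 = 1 - 5 ≡ 7; y = λ·(5 - 7) - 6 ≡ 3. → (7, 3)
5P: (7, 3) + (0, 1). λ = (1 - 3)/(0 - 7) ≡ 9/4 mod 11. 4⁻¹ ≡ 3 (mod 11) since 4·3 = 12 ≡ 1, so λ ≡ 5.
  x = λ² - 7 - 0 = 25 - 7 ≡ 7; y = λ·(7 - 7) - 3 ≡ 8. → (7, 8)
6P: (7, 8) + (0, 1). λ = (1 - 8)/(0 - 7) ≡ 4/4 mod 11. 4⁻¹ ≡ 3 (mod 11), so λ ≡ 1.
  x = λ² - 7 - 0 = 1 - 7 ≡ 5; y = λ·(7 - 5) - 8 ≡ 5. → (5, 5)
7P: (5, 5) + (0, 1). λ = (1 - 5)/(0 - 5) ≡ 7/6 mod 11. 6⁻¹ ≡ 2 (mod 11) since 6·2 = 12 ≡ 1, so λ ≡ 3.
  x = λ² - 5 - 0 = 9 - 5 ≡ 4; y = λ·(5 - 4) - 5 ≡ 9. → (4, 9)
8P: (4, 9) + (0, 1). λ = (1 - 9)/(0 - 4) ≡ 3/7 mod 11. 7⁻¹ ≡ 8 (mod 11), so λ ≡ 2.
  x = λ² - 4 - 0 = 4 - 4 ≡ 0; y = λ·(4 - 0) - 9 ≡ 10. → (0, 10)
9P: (0, 10) + (0, 1): same x and y₁ ≡ -y₂, so the sum is O.
9P = O, so the order is 9.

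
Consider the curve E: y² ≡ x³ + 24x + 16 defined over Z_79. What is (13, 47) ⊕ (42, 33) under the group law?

(13, 47) + (42, 33). λ = (33 - 47)/(42 - 13) ≡ 65/29 mod 79. 29⁻¹ ≡ 30 (mod 79), so λ ≡ 54.
  x = λ² - 13 - 42 = 2916 - 55 ≡ 17; y = λ·(13 - 17) - 47 ≡ 53. → (17, 53)

(17, 53)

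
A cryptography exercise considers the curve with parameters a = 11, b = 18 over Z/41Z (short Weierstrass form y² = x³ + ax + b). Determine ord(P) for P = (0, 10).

2P: tangent at (0, 10): λ = (3·0² + 11)/(2·10) ≡ 11/20. 20⁻¹ ≡ 39 (mod 41) since 20·39 = 780 ≡ 1, so λ ≡ 11·39 ≡ 19.
  x = λ² - 0 - 0 = 361 - 0 ≡ 33; y = λ·(0 - 33) - 10 ≡ 19. → (33, 19)
3P: (33, 19) + (0, 10). λ = (10 - 19)/(0 - 33) ≡ 32/8 mod 41. 8⁻¹ ≡ 36 (mod 41), so λ ≡ 4.
  x = λ² - 33 - 0 = 16 - 33 ≡ 24; y = λ·(33 - 24) - 19 ≡ 17. → (24, 17)
4P: (24, 17) + (0, 10). λ = (10 - 17)/(0 - 24) ≡ 34/17 mod 41. 17⁻¹ ≡ 29 (mod 41), so λ ≡ 2.
  x = λ² - 24 - 0 = 4 - 24 ≡ 21; y = λ·(24 - 21) - 17 ≡ 30. → (21, 30)
5P: (21, 30) + (0, 10). λ = (10 - 30)/(0 - 21) ≡ 21/20 mod 41. 20⁻¹ ≡ 39 (mod 41), so λ ≡ 40.
  x = λ² - 21 - 0 = 1600 - 21 ≡ 21; y = λ·(21 - 21) - 30 ≡ 11. → (21, 11)
6P: (21, 11) + (0, 10). λ = (10 - 11)/(0 - 21) ≡ 40/20 mod 41. 20⁻¹ ≡ 39 (mod 41), so λ ≡ 2.
  x = λ² - 21 - 0 = 4 - 21 ≡ 24; y = λ·(21 - 24) - 11 ≡ 24. → (24, 24)
7P: (24, 24) + (0, 10). λ = (10 - 24)/(0 - 24) ≡ 27/17 mod 41. 17⁻¹ ≡ 29 (mod 41) since 17·29 = 493 ≡ 1, so λ ≡ 4.
  x = λ² - 24 - 0 = 16 - 24 ≡ 33; y = λ·(24 - 33) - 24 ≡ 22. → (33, 22)
8P: (33, 22) + (0, 10). λ = (10 - 22)/(0 - 33) ≡ 29/8 mod 41. 8⁻¹ ≡ 36 (mod 41), so λ ≡ 19.
  x = λ² - 33 - 0 = 361 - 33 ≡ 0; y = λ·(33 - 0) - 22 ≡ 31. → (0, 31)
9P: (0, 31) + (0, 10): same x and y₁ ≡ -y₂, so the sum is 𝒪.
9P = 𝒪, so the order is 9.

9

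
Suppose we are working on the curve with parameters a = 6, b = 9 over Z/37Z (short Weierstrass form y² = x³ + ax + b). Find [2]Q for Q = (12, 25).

(20, 10)

tangent at (12, 25): λ = (3·12² + 6)/(2·25) ≡ 31/13. 13⁻¹ ≡ 20 (mod 37) since 13·20 = 260 ≡ 1, so λ ≡ 31·20 ≡ 28.
  x = λ² - 12 - 12 = 784 - 24 ≡ 20; y = λ·(12 - 20) - 25 ≡ 10. → (20, 10)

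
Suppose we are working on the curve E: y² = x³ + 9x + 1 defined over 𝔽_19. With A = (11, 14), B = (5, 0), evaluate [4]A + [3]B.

First 4A:
Double-and-add on 4 = (100)₂. Start with A = (11, 14) for the leading 1-bit.
double: tangent at (11, 14): λ = (3·11² + 9)/(2·14) ≡ 11/9. 9⁻¹ ≡ 17 (mod 19), so λ ≡ 11·17 ≡ 16.
  x = λ² - 11 - 11 = 256 - 22 ≡ 6; y = λ·(11 - 6) - 14 ≡ 9. → (6, 9)
double: tangent at (6, 9): λ = (3·6² + 9)/(2·9) ≡ 3/18. 18⁻¹ ≡ 18 (mod 19), so λ ≡ 3·18 ≡ 16.
  x = λ² - 6 - 6 = 256 - 12 ≡ 16; y = λ·(6 - 16) - 9 ≡ 2. → (16, 2)
4A = (16, 2).
Next 3B:
Repeated addition: build up to 3B.
2B: (5, 0) + (5, 0): same x and y₁ ≡ -y₂, so the sum is the point at infinity.
3B: the point at infinity + (5, 0) = (5, 0) (identity).
3B = (5, 0).
Finally 4A + 3B:
(16, 2) + (5, 0). λ = (0 - 2)/(5 - 16) ≡ 17/8 mod 19. 8⁻¹ ≡ 12 (mod 19) since 8·12 = 96 ≡ 1, so λ ≡ 14.
  x = λ² - 16 - 5 = 196 - 21 ≡ 4; y = λ·(16 - 4) - 2 ≡ 14. → (4, 14)

(4, 14)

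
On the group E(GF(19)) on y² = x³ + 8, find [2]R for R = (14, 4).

(2, 4)

tangent at (14, 4): λ = (3·14² + 0)/(2·4) ≡ 18/8. 8⁻¹ ≡ 12 (mod 19), so λ ≡ 18·12 ≡ 7.
  x = λ² - 14 - 14 = 49 - 28 ≡ 2; y = λ·(14 - 2) - 4 ≡ 4. → (2, 4)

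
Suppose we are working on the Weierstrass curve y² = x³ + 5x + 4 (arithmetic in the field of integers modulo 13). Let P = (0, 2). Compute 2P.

(4, 6)

tangent at (0, 2): λ = (3·0² + 5)/(2·2) ≡ 5/4. 4⁻¹ ≡ 10 (mod 13), so λ ≡ 5·10 ≡ 11.
  x = λ² - 0 - 0 = 121 - 0 ≡ 4; y = λ·(0 - 4) - 2 ≡ 6. → (4, 6)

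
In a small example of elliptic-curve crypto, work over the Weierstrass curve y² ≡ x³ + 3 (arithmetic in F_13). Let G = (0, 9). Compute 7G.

(0, 9)

Double-and-add on 7 = (111)₂. Start with G = (0, 9) for the leading 1-bit.
double: tangent at (0, 9): λ = (3·0² + 0)/(2·9) ≡ 0/5. 5⁻¹ ≡ 8 (mod 13) since 5·8 = 40 ≡ 1, so λ ≡ 0·8 ≡ 0.
  x = λ² - 0 - 0 = 0 - 0 ≡ 0; y = λ·(0 - 0) - 9 ≡ 4. → (0, 4)
add G: (0, 4) + (0, 9): same x and y₁ ≡ -y₂, so the sum is ∞.
double: ∞ + ∞ = ∞ (identity).
add G: ∞ + (0, 9) = (0, 9) (identity).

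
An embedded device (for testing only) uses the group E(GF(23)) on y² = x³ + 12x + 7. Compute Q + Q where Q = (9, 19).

(18, 12)

tangent at (9, 19): λ = (3·9² + 12)/(2·19) ≡ 2/15. 15⁻¹ ≡ 20 (mod 23) since 15·20 = 300 ≡ 1, so λ ≡ 2·20 ≡ 17.
  x = λ² - 9 - 9 = 289 - 18 ≡ 18; y = λ·(9 - 18) - 19 ≡ 12. → (18, 12)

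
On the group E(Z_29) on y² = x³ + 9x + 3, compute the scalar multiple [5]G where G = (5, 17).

Double-and-add on 5 = (101)₂. Start with G = (5, 17) for the leading 1-bit.
double: tangent at (5, 17): λ = (3·5² + 9)/(2·17) ≡ 26/5. 5⁻¹ ≡ 6 (mod 29) since 5·6 = 30 ≡ 1, so λ ≡ 26·6 ≡ 11.
  x = λ² - 5 - 5 = 121 - 10 ≡ 24; y = λ·(5 - 24) - 17 ≡ 6. → (24, 6)
double: tangent at (24, 6): λ = (3·24² + 9)/(2·6) ≡ 26/12. 12⁻¹ ≡ 17 (mod 29), so λ ≡ 26·17 ≡ 7.
  x = λ² - 24 - 24 = 49 - 48 ≡ 1; y = λ·(24 - 1) - 6 ≡ 10. → (1, 10)
add G: (1, 10) + (5, 17). λ = (17 - 10)/(5 - 1) ≡ 7/4 mod 29. 4⁻¹ ≡ 22 (mod 29), so λ ≡ 9.
  x = λ² - 1 - 5 = 81 - 6 ≡ 17; y = λ·(1 - 17) - 10 ≡ 20. → (17, 20)

(17, 20)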